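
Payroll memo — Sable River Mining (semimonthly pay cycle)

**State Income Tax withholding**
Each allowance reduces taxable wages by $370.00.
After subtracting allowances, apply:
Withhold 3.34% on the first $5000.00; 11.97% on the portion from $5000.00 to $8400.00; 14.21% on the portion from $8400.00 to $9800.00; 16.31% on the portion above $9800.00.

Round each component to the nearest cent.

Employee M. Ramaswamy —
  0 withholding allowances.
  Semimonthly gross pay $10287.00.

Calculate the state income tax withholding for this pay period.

State Income Tax: taxable = $10287.00
  $772.92 + 16.31% × ($10287.00 − $9800.00) = $772.92 + 16.31% × $487.00 = $852.35

$852.35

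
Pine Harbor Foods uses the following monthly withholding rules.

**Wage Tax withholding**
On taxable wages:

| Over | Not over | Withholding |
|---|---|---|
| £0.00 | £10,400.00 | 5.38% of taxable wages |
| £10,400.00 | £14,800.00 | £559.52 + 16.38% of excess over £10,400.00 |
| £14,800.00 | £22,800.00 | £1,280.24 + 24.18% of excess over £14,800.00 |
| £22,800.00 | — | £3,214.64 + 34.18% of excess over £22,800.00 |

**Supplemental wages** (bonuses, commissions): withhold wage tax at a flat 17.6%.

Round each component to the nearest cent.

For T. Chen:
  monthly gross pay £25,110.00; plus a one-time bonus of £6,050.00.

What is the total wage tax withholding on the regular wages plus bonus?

£5,069.00

Wage Tax: taxable = £25,110.00
  £3,214.64 + 34.18% × (£25,110.00 − £22,800.00) = £3,214.64 + 34.18% × £2,310.00 = £4,004.20
Supplemental (17.6% flat on bonus): 17.6% × £6,050.00 = £1,064.80
Total wage tax: £4,004.20 + £1,064.80 = £5,069.00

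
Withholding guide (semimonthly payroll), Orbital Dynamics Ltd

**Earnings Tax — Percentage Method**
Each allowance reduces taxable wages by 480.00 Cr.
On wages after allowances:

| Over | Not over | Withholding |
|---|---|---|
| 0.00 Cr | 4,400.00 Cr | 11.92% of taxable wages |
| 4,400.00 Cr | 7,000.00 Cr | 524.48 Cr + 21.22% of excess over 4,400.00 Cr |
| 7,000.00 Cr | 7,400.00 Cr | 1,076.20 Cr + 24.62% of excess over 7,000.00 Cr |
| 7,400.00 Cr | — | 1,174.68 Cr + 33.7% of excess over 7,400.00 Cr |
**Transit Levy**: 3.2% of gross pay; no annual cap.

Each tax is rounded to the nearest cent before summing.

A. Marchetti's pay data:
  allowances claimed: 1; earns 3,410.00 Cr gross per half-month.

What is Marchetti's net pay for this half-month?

Earnings Tax: taxable = 3,410.00 Cr − 1×480.00 Cr = 2,930.00 Cr
  11.92% × 2,930.00 Cr = 349.26 Cr
Transit Levy: 3.2% × 3,410.00 Cr = 109.12 Cr
Total withheld: 349.26 Cr + 109.12 Cr = 458.38 Cr
Net pay: 3,410.00 Cr − 458.38 Cr = 2,951.62 Cr

2,951.62 Cr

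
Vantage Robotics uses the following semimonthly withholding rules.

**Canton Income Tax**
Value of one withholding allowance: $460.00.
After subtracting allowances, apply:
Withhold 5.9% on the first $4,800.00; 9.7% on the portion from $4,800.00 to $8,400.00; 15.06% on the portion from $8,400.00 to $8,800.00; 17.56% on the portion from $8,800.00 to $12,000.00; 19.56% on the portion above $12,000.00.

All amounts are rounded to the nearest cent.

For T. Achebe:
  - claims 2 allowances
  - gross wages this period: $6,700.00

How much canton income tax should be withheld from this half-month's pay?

Canton Income Tax: taxable = $6,700.00 − 2×$460.00 = $5,780.00
  $283.20 + 9.7% × ($5,780.00 − $4,800.00) = $283.20 + 9.7% × $980.00 = $378.26

$378.26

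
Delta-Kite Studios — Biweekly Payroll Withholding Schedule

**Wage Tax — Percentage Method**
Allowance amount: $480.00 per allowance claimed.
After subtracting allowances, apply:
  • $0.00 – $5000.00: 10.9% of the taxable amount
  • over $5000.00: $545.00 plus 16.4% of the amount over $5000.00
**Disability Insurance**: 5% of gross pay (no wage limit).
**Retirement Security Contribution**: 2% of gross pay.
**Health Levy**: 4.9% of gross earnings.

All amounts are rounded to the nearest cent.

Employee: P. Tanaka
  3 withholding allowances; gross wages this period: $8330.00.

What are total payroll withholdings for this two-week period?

$1846.23

Wage Tax: taxable = $8330.00 − 3×$480.00 = $6890.00
  $545.00 + 16.4% × ($6890.00 − $5000.00) = $545.00 + 16.4% × $1890.00 = $854.96
Disability Insurance: 5% × $8330.00 = $416.50
Retirement Security Contribution: 2% × $8330.00 = $166.60
Health Levy: 4.9% × $8330.00 = $408.17
Total: $854.96 + $416.50 + $166.60 + $408.17 = $1846.23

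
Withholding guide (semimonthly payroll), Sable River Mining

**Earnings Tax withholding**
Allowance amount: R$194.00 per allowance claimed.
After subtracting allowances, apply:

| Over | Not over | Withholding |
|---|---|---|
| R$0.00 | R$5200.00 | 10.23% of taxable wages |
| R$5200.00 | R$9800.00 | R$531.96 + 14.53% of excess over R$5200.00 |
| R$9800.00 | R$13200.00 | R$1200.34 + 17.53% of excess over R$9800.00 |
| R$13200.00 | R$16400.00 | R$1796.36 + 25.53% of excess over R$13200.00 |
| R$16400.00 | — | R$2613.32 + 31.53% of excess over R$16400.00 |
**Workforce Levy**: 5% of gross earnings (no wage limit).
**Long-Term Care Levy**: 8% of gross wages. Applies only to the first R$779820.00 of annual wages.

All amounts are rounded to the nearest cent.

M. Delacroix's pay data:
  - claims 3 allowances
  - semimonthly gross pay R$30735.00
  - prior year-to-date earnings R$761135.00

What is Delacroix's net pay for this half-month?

Earnings Tax: taxable = R$30735.00 − 3×R$194.00 = R$30153.00
  R$2613.32 + 31.53% × (R$30153.00 − R$16400.00) = R$2613.32 + 31.53% × R$13753.00 = R$6949.64
Workforce Levy: 5% × R$30735.00 = R$1536.75
Long-Term Care Levy: cap R$779820.00 − YTD R$761135.00 = R$18685.00 subject; 8% × R$18685.00 = R$1494.80
Total withheld: R$6949.64 + R$1536.75 + R$1494.80 = R$9981.19
Net pay: R$30735.00 − R$9981.19 = R$20753.81

R$20753.81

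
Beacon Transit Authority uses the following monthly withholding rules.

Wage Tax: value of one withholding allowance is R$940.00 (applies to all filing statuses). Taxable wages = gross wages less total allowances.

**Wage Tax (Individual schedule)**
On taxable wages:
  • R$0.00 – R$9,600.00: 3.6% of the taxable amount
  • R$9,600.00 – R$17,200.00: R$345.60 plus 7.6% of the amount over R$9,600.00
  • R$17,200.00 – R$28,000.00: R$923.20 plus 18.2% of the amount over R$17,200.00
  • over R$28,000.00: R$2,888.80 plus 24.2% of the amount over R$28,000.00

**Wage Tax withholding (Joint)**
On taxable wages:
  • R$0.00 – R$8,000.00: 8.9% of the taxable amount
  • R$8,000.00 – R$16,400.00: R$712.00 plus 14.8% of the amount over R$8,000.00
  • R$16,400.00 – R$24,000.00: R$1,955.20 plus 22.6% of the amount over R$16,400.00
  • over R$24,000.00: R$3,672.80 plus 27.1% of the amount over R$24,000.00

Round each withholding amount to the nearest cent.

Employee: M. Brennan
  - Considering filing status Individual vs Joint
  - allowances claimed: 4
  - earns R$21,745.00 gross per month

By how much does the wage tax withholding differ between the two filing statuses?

Wage Tax (Individual): taxable = R$21,745.00 − 4×R$940.00 = R$17,985.00
  R$923.20 + 18.2% × (R$17,985.00 − R$17,200.00) = R$923.20 + 18.2% × R$785.00 = R$1,066.07
Wage Tax (Joint): taxable = R$21,745.00 − 4×R$940.00 = R$17,985.00
  R$1,955.20 + 22.6% × (R$17,985.00 − R$16,400.00) = R$1,955.20 + 22.6% × R$1,585.00 = R$2,313.41
Difference: |R$1,066.07 − R$2,313.41| = R$1,247.34 (higher under Joint)

R$1,247.34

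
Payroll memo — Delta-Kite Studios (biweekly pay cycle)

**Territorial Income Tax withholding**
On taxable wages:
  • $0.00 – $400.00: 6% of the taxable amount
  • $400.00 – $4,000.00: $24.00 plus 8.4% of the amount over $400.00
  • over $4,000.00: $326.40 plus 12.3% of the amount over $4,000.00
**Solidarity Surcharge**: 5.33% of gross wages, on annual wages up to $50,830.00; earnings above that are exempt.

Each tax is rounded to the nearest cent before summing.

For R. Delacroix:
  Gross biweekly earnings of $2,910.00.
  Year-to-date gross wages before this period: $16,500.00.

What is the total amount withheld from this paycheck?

$389.94

Territorial Income Tax: taxable = $2,910.00
  $24.00 + 8.4% × ($2,910.00 − $400.00) = $24.00 + 8.4% × $2,510.00 = $234.84
Solidarity Surcharge: 5.33% × $2,910.00 = $155.10
Total: $234.84 + $155.10 = $389.94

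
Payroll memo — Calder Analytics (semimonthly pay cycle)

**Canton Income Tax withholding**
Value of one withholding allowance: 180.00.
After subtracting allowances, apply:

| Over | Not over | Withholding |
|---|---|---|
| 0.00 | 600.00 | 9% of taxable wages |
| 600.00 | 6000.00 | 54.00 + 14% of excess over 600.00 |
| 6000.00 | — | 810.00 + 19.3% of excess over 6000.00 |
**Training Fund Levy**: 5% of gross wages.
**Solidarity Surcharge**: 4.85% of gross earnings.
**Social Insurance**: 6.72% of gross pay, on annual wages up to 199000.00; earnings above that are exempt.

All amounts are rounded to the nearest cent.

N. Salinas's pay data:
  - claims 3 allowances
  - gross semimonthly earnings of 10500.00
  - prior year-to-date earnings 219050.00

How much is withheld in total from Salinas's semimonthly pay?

2608.53

Canton Income Tax: taxable = 10500.00 − 3×180.00 = 9960.00
  810.00 + 19.3% × (9960.00 − 6000.00) = 810.00 + 19.3% × 3960.00 = 1574.28
Training Fund Levy: 5% × 10500.00 = 525.00
Solidarity Surcharge: 4.85% × 10500.00 = 509.25
Social Insurance: YTD 219050.00 ≥ cap 199000.00 → 0.00
Total: 1574.28 + 525.00 + 509.25 + 0.00 = 2608.53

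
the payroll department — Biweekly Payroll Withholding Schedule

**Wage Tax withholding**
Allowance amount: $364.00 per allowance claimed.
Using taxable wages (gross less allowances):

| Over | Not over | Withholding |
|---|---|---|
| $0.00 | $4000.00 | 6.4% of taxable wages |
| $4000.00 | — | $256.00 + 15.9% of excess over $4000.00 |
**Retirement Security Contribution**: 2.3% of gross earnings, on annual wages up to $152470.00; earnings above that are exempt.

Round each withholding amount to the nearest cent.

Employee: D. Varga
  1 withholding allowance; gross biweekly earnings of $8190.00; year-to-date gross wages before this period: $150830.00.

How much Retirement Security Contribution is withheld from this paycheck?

$37.72

Retirement Security Contribution: cap $152470.00 − YTD $150830.00 = $1640.00 subject; 2.3% × $1640.00 = $37.72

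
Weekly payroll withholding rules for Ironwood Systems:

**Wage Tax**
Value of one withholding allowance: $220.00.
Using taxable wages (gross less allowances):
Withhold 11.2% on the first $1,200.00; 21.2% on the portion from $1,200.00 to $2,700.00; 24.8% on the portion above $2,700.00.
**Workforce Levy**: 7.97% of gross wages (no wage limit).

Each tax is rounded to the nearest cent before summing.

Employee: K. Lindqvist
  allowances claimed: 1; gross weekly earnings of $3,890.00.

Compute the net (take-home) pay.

$2,887.01

Wage Tax: taxable = $3,890.00 − 1×$220.00 = $3,670.00
  $452.40 + 24.8% × ($3,670.00 − $2,700.00) = $452.40 + 24.8% × $970.00 = $692.96
Workforce Levy: 7.97% × $3,890.00 = $310.03
Total withheld: $692.96 + $310.03 = $1,002.99
Net pay: $3,890.00 − $1,002.99 = $2,887.01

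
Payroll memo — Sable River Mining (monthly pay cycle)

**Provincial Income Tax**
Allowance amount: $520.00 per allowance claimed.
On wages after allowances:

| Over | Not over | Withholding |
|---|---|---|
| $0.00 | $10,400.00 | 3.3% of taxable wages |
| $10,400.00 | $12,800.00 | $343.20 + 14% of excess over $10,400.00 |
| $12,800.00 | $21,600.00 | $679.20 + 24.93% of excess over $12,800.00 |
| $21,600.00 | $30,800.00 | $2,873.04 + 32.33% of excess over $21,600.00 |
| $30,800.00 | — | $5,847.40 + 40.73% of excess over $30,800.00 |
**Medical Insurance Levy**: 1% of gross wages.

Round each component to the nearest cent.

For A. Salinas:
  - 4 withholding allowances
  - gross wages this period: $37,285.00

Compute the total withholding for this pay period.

$8,014.41

Provincial Income Tax: taxable = $37,285.00 − 4×$520.00 = $35,205.00
  $5,847.40 + 40.73% × ($35,205.00 − $30,800.00) = $5,847.40 + 40.73% × $4,405.00 = $7,641.56
Medical Insurance Levy: 1% × $37,285.00 = $372.85
Total: $7,641.56 + $372.85 = $8,014.41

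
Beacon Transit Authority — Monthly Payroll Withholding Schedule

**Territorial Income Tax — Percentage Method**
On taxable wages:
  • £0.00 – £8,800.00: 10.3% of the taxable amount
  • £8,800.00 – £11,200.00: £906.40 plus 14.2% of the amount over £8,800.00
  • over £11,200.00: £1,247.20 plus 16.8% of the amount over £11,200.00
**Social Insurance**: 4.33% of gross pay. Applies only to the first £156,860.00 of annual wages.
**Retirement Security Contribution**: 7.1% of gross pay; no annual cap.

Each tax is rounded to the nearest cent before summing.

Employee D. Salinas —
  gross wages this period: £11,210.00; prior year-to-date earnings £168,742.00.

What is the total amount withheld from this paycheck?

£2,044.79

Territorial Income Tax: taxable = £11,210.00
  £1,247.20 + 16.8% × (£11,210.00 − £11,200.00) = £1,247.20 + 16.8% × £10.00 = £1,248.88
Social Insurance: YTD £168,742.00 ≥ cap £156,860.00 → £0.00
Retirement Security Contribution: 7.1% × £11,210.00 = £795.91
Total: £1,248.88 + £0.00 + £795.91 = £2,044.79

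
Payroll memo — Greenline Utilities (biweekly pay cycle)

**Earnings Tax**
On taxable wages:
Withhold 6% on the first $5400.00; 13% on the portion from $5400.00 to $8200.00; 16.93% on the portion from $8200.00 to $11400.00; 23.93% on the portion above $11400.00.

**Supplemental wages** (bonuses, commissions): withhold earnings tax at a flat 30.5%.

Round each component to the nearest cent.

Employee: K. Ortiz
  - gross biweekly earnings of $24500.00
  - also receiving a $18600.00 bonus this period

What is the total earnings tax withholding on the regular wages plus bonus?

Earnings Tax: taxable = $24500.00
  $1229.76 + 23.93% × ($24500.00 − $11400.00) = $1229.76 + 23.93% × $13100.00 = $4364.59
Supplemental (30.5% flat on bonus): 30.5% × $18600.00 = $5673.00
Total earnings tax: $4364.59 + $5673.00 = $10037.59

$10037.59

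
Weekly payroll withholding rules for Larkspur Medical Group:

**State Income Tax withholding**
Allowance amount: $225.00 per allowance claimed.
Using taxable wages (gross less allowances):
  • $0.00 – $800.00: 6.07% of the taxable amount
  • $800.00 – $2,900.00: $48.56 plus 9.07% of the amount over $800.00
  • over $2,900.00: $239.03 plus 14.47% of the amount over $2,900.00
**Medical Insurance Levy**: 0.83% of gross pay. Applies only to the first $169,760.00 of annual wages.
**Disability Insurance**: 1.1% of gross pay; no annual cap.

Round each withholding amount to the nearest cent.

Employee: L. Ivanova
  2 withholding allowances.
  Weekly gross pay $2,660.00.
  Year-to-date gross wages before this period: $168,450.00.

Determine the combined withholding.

$216.58

State Income Tax: taxable = $2,660.00 − 2×$225.00 = $2,210.00
  $48.56 + 9.07% × ($2,210.00 − $800.00) = $48.56 + 9.07% × $1,410.00 = $176.45
Medical Insurance Levy: cap $169,760.00 − YTD $168,450.00 = $1,310.00 subject; 0.83% × $1,310.00 = $10.87
Disability Insurance: 1.1% × $2,660.00 = $29.26
Total: $176.45 + $10.87 + $29.26 = $216.58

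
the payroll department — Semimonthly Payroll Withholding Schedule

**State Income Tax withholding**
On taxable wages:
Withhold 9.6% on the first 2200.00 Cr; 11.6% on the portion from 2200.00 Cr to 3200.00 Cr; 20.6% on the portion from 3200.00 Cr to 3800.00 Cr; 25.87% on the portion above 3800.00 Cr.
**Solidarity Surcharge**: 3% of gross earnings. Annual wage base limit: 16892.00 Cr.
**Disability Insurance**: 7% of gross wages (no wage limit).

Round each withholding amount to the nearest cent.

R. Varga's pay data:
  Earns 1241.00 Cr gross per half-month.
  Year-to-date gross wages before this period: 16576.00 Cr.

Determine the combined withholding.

State Income Tax: taxable = 1241.00 Cr
  9.6% × 1241.00 Cr = 119.14 Cr
Solidarity Surcharge: cap 16892.00 Cr − YTD 16576.00 Cr = 316.00 Cr subject; 3% × 316.00 Cr = 9.48 Cr
Disability Insurance: 7% × 1241.00 Cr = 86.87 Cr
Total: 119.14 Cr + 9.48 Cr + 86.87 Cr = 215.49 Cr

215.49 Cr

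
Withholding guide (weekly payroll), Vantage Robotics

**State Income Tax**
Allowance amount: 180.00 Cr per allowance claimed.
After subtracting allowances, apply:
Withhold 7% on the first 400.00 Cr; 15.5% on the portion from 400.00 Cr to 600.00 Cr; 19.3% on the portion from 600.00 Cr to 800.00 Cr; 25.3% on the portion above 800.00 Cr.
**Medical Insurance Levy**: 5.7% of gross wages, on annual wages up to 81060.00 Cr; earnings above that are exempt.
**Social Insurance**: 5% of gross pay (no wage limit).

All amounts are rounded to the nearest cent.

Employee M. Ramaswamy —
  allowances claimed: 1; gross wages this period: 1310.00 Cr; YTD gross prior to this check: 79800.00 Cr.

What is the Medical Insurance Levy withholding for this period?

71.82 Cr

Medical Insurance Levy: cap 81060.00 Cr − YTD 79800.00 Cr = 1260.00 Cr subject; 5.7% × 1260.00 Cr = 71.82 Cr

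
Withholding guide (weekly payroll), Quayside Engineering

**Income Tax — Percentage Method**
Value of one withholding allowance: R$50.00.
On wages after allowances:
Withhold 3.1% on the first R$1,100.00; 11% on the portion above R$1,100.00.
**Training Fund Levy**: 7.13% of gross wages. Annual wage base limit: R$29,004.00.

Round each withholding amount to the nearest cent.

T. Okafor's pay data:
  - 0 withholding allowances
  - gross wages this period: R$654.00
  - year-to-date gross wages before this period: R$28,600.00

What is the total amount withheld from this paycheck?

Income Tax: taxable = R$654.00
  3.1% × R$654.00 = R$20.27
Training Fund Levy: cap R$29,004.00 − YTD R$28,600.00 = R$404.00 subject; 7.13% × R$404.00 = R$28.81
Total: R$20.27 + R$28.81 = R$49.08

R$49.08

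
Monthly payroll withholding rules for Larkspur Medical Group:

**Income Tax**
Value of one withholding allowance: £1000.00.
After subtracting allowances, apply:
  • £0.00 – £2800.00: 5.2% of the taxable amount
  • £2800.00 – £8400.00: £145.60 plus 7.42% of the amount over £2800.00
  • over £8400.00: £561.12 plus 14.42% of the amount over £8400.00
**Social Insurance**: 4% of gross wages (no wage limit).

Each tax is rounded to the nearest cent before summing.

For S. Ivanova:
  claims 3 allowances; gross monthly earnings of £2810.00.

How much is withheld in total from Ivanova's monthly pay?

£112.40

Income Tax: taxable = £2810.00 − 3×£1000.00 = £-190.00
  Taxable ≤ 0 → £0.00
Social Insurance: 4% × £2810.00 = £112.40
Total: £0.00 + £112.40 = £112.40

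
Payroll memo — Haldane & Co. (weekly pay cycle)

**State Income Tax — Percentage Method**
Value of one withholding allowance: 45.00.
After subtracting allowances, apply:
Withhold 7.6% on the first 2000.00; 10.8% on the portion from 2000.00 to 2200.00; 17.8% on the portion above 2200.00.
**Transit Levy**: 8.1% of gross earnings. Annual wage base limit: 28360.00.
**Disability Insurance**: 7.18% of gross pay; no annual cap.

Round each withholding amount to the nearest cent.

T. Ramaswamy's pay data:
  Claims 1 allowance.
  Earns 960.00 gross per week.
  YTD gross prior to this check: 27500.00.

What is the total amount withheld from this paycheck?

208.13

State Income Tax: taxable = 960.00 − 1×45.00 = 915.00
  7.6% × 915.00 = 69.54
Transit Levy: cap 28360.00 − YTD 27500.00 = 860.00 subject; 8.1% × 860.00 = 69.66
Disability Insurance: 7.18% × 960.00 = 68.93
Total: 69.54 + 69.66 + 68.93 = 208.13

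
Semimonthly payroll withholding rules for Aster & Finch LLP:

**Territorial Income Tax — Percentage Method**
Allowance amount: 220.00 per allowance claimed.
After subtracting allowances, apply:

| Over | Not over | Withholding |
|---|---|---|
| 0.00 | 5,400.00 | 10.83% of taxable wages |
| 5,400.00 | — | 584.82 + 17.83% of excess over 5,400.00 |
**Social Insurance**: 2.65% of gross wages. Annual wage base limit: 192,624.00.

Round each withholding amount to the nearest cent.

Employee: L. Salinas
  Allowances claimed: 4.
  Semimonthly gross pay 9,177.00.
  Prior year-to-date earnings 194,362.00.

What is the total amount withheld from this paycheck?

Territorial Income Tax: taxable = 9,177.00 − 4×220.00 = 8,297.00
  584.82 + 17.83% × (8,297.00 − 5,400.00) = 584.82 + 17.83% × 2,897.00 = 1,101.36
Social Insurance: YTD 194,362.00 ≥ cap 192,624.00 → 0.00
Total: 1,101.36 + 0.00 = 1,101.36

1,101.36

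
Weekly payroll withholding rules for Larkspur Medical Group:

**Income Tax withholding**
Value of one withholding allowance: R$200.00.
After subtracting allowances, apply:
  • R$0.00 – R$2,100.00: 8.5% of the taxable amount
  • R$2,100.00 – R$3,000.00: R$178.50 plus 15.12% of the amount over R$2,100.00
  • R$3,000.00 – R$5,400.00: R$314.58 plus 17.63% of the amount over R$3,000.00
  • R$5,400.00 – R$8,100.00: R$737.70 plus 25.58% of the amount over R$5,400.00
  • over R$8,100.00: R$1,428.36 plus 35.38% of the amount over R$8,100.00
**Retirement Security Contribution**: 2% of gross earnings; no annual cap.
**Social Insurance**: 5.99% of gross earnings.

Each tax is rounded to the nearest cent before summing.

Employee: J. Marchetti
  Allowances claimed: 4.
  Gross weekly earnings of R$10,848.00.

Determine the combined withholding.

Income Tax: taxable = R$10,848.00 − 4×R$200.00 = R$10,048.00
  R$1,428.36 + 35.38% × (R$10,048.00 − R$8,100.00) = R$1,428.36 + 35.38% × R$1,948.00 = R$2,117.56
Retirement Security Contribution: 2% × R$10,848.00 = R$216.96
Social Insurance: 5.99% × R$10,848.00 = R$649.80
Total: R$2,117.56 + R$216.96 + R$649.80 = R$2,984.32

R$2,984.32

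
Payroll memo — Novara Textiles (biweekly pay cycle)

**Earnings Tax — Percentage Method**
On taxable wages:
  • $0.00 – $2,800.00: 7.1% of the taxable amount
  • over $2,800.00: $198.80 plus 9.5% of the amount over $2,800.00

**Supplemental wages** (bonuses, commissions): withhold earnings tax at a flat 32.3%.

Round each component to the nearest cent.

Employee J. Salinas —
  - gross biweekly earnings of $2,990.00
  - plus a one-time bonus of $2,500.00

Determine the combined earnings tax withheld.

Earnings Tax: taxable = $2,990.00
  $198.80 + 9.5% × ($2,990.00 − $2,800.00) = $198.80 + 9.5% × $190.00 = $216.85
Supplemental (32.3% flat on bonus): 32.3% × $2,500.00 = $807.50
Total earnings tax: $216.85 + $807.50 = $1,024.35

$1,024.35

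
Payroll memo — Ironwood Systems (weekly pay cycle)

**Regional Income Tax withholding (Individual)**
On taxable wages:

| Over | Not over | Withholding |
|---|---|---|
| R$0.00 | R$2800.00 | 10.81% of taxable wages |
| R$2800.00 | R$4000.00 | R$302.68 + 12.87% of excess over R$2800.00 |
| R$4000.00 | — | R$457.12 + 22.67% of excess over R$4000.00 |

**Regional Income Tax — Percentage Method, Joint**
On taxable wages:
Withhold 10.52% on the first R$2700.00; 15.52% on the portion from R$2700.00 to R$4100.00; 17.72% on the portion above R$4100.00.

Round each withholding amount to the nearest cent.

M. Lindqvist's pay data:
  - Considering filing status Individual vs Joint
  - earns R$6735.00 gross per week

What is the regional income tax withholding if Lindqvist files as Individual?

Regional Income Tax (Individual): taxable = R$6735.00
  R$457.12 + 22.67% × (R$6735.00 − R$4000.00) = R$457.12 + 22.67% × R$2735.00 = R$1077.14

R$1077.14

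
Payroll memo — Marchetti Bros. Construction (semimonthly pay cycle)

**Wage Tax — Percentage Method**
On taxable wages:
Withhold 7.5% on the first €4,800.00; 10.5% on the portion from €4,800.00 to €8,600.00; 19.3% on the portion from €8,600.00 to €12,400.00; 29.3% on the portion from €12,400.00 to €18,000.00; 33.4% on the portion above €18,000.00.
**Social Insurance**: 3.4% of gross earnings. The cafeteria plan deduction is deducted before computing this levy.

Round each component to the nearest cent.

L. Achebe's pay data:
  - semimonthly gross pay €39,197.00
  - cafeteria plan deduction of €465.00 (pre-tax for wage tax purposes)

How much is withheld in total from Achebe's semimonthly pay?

€11,374.58

Wage Tax: taxable = €39,197.00 − €465.00 = €38,732.00
  €3,133.20 + 33.4% × (€38,732.00 − €18,000.00) = €3,133.20 + 33.4% × €20,732.00 = €10,057.69
Social Insurance: 3.4% × €38,732.00 = €1,316.89
Total: €10,057.69 + €1,316.89 = €11,374.58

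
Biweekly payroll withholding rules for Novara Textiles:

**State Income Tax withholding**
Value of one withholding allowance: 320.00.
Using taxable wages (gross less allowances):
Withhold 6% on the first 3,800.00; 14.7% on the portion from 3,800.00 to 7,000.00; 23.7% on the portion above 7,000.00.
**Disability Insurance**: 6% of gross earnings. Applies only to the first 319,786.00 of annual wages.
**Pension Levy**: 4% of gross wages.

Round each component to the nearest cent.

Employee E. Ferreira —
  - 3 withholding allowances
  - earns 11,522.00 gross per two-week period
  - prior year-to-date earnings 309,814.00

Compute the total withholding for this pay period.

2,601.79

State Income Tax: taxable = 11,522.00 − 3×320.00 = 10,562.00
  698.40 + 23.7% × (10,562.00 − 7,000.00) = 698.40 + 23.7% × 3,562.00 = 1,542.59
Disability Insurance: cap 319,786.00 − YTD 309,814.00 = 9,972.00 subject; 6% × 9,972.00 = 598.32
Pension Levy: 4% × 11,522.00 = 460.88
Total: 1,542.59 + 598.32 + 460.88 = 2,601.79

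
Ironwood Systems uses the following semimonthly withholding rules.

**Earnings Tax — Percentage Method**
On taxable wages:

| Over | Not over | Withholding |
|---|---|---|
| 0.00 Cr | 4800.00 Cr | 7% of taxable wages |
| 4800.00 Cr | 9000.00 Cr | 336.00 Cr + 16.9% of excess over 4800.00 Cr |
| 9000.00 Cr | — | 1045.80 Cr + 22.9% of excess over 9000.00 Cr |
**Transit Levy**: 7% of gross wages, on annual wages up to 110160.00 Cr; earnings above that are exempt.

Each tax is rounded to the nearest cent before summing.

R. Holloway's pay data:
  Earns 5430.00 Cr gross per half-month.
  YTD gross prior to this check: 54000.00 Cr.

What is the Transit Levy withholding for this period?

Transit Levy: 7% × 5430.00 Cr = 380.10 Cr

380.10 Cr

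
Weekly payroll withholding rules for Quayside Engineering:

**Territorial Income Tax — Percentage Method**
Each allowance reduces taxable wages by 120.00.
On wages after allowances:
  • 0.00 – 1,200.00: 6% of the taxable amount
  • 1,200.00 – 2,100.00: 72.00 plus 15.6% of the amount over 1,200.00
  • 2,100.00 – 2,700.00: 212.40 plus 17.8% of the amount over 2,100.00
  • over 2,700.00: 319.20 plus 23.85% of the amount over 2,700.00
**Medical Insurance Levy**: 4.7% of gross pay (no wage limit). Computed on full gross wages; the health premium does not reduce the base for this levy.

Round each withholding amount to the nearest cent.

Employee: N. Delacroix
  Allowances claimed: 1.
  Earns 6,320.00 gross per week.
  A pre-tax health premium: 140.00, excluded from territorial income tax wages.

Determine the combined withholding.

1,417.60

Territorial Income Tax: taxable = 6,320.00 − 140.00 − 1×120.00 = 6,060.00
  319.20 + 23.85% × (6,060.00 − 2,700.00) = 319.20 + 23.85% × 3,360.00 = 1,120.56
Medical Insurance Levy: 4.7% × 6,320.00 = 297.04
Total: 1,120.56 + 297.04 = 1,417.60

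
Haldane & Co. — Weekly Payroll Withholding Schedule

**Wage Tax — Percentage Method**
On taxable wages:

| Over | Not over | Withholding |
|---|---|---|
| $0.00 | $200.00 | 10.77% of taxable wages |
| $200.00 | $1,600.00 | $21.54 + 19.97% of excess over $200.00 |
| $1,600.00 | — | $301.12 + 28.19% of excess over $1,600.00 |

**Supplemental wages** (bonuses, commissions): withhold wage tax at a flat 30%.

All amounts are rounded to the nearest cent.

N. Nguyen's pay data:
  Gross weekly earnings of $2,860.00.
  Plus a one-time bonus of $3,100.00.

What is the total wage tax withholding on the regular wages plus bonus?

$1,586.31

Wage Tax: taxable = $2,860.00
  $301.12 + 28.19% × ($2,860.00 − $1,600.00) = $301.12 + 28.19% × $1,260.00 = $656.31
Supplemental (30% flat on bonus): 30% × $3,100.00 = $930.00
Total wage tax: $656.31 + $930.00 = $1,586.31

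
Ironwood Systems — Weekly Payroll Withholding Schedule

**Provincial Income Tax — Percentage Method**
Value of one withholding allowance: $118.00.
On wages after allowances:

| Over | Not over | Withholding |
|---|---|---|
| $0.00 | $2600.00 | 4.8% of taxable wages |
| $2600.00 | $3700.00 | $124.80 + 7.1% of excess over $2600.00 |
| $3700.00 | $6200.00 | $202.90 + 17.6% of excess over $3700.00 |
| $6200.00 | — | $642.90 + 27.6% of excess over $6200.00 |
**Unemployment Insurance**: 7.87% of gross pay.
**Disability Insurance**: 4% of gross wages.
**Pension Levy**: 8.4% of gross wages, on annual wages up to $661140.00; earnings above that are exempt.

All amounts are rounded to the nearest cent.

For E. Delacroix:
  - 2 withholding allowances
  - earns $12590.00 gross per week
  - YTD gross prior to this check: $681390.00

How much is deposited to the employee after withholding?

$8754.17

Provincial Income Tax: taxable = $12590.00 − 2×$118.00 = $12354.00
  $642.90 + 27.6% × ($12354.00 − $6200.00) = $642.90 + 27.6% × $6154.00 = $2341.40
Unemployment Insurance: 7.87% × $12590.00 = $990.83
Disability Insurance: 4% × $12590.00 = $503.60
Pension Levy: YTD $681390.00 ≥ cap $661140.00 → $0.00
Total withheld: $2341.40 + $990.83 + $503.60 + $0.00 = $3835.83
Net pay: $12590.00 − $3835.83 = $8754.17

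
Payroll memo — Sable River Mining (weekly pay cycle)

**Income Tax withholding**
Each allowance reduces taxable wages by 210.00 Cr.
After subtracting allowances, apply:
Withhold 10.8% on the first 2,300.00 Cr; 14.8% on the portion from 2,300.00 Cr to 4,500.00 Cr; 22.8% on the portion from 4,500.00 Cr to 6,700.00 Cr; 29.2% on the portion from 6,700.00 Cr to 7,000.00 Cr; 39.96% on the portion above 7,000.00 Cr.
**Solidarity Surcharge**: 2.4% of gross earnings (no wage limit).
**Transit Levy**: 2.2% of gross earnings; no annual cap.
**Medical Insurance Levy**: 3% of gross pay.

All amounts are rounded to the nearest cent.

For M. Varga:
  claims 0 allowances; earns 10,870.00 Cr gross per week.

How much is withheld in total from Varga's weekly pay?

Income Tax: taxable = 10,870.00 Cr
  1,163.20 Cr + 39.96% × (10,870.00 Cr − 7,000.00 Cr) = 1,163.20 Cr + 39.96% × 3,870.00 Cr = 2,709.65 Cr
Solidarity Surcharge: 2.4% × 10,870.00 Cr = 260.88 Cr
Transit Levy: 2.2% × 10,870.00 Cr = 239.14 Cr
Medical Insurance Levy: 3% × 10,870.00 Cr = 326.10 Cr
Total: 2,709.65 Cr + 260.88 Cr + 239.14 Cr + 326.10 Cr = 3,535.77 Cr

3,535.77 Cr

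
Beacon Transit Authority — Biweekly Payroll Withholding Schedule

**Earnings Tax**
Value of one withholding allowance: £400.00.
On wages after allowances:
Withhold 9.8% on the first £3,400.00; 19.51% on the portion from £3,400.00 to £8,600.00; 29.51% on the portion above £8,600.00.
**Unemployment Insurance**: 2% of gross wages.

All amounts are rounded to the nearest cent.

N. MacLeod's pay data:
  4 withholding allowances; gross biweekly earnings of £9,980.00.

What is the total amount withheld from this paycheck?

£1,504.40

Earnings Tax: taxable = £9,980.00 − 4×£400.00 = £8,380.00
  £333.20 + 19.51% × (£8,380.00 − £3,400.00) = £333.20 + 19.51% × £4,980.00 = £1,304.80
Unemployment Insurance: 2% × £9,980.00 = £199.60
Total: £1,304.80 + £199.60 = £1,504.40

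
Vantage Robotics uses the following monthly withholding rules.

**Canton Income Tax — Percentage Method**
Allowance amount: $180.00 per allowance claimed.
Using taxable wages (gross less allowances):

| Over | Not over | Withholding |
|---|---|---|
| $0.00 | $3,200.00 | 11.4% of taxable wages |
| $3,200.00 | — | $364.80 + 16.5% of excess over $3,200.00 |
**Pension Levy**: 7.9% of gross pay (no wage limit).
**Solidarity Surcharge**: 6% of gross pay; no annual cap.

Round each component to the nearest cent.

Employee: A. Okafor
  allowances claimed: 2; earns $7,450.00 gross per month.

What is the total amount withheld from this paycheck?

Canton Income Tax: taxable = $7,450.00 − 2×$180.00 = $7,090.00
  $364.80 + 16.5% × ($7,090.00 − $3,200.00) = $364.80 + 16.5% × $3,890.00 = $1,006.65
Pension Levy: 7.9% × $7,450.00 = $588.55
Solidarity Surcharge: 6% × $7,450.00 = $447.00
Total: $1,006.65 + $588.55 + $447.00 = $2,042.20

$2,042.20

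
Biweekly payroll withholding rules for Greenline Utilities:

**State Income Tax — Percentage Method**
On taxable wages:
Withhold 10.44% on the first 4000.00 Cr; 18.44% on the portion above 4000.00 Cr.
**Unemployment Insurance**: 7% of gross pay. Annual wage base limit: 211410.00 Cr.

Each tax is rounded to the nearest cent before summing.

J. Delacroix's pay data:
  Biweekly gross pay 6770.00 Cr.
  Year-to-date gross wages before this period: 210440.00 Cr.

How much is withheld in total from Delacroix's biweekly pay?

State Income Tax: taxable = 6770.00 Cr
  417.60 Cr + 18.44% × (6770.00 Cr − 4000.00 Cr) = 417.60 Cr + 18.44% × 2770.00 Cr = 928.39 Cr
Unemployment Insurance: cap 211410.00 Cr − YTD 210440.00 Cr = 970.00 Cr subject; 7% × 970.00 Cr = 67.90 Cr
Total: 928.39 Cr + 67.90 Cr = 996.29 Cr

996.29 Cr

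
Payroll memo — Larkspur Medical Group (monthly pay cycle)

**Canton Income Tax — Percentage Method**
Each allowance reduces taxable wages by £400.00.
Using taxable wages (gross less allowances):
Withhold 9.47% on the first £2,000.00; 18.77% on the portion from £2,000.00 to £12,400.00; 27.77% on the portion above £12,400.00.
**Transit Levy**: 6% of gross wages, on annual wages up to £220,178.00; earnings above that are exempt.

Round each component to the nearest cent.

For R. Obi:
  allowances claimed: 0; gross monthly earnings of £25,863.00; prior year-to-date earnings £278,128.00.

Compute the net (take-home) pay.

Canton Income Tax: taxable = £25,863.00
  £2,141.48 + 27.77% × (£25,863.00 − £12,400.00) = £2,141.48 + 27.77% × £13,463.00 = £5,880.16
Transit Levy: YTD £278,128.00 ≥ cap £220,178.00 → £0.00
Total withheld: £5,880.16 + £0.00 = £5,880.16
Net pay: £25,863.00 − £5,880.16 = £19,982.84

£19,982.84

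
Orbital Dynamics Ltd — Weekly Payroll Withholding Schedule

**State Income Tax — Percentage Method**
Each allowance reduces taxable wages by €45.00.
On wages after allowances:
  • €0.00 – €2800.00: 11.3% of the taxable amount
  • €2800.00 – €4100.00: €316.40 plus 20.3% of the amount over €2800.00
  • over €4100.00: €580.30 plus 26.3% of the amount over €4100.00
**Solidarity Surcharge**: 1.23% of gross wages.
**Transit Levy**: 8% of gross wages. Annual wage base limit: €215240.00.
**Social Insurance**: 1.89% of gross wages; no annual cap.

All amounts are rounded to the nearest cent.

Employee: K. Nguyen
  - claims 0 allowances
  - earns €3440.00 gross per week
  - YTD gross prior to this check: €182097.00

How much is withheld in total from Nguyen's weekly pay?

€828.85

State Income Tax: taxable = €3440.00
  €316.40 + 20.3% × (€3440.00 − €2800.00) = €316.40 + 20.3% × €640.00 = €446.32
Solidarity Surcharge: 1.23% × €3440.00 = €42.31
Transit Levy: 8% × €3440.00 = €275.20
Social Insurance: 1.89% × €3440.00 = €65.02
Total: €446.32 + €42.31 + €275.20 + €65.02 = €828.85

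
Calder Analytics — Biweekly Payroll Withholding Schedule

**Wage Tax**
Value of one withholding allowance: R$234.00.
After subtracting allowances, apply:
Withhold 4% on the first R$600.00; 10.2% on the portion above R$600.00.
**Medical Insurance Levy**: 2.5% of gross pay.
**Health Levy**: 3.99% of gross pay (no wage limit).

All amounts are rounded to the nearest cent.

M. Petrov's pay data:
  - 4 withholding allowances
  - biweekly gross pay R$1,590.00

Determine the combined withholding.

Wage Tax: taxable = R$1,590.00 − 4×R$234.00 = R$654.00
  R$24.00 + 10.2% × (R$654.00 − R$600.00) = R$24.00 + 10.2% × R$54.00 = R$29.51
Medical Insurance Levy: 2.5% × R$1,590.00 = R$39.75
Health Levy: 3.99% × R$1,590.00 = R$63.44
Total: R$29.51 + R$39.75 + R$63.44 = R$132.70

R$132.70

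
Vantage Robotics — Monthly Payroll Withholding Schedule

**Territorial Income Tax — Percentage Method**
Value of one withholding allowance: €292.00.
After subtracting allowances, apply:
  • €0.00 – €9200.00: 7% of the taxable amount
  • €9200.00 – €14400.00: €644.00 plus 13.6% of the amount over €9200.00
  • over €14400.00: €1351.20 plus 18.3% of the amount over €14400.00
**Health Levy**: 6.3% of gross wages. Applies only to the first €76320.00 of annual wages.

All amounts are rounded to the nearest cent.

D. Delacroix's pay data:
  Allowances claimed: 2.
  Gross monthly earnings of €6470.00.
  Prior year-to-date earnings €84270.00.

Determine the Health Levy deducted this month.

€0.00

Health Levy: YTD €84270.00 ≥ cap €76320.00 → €0.00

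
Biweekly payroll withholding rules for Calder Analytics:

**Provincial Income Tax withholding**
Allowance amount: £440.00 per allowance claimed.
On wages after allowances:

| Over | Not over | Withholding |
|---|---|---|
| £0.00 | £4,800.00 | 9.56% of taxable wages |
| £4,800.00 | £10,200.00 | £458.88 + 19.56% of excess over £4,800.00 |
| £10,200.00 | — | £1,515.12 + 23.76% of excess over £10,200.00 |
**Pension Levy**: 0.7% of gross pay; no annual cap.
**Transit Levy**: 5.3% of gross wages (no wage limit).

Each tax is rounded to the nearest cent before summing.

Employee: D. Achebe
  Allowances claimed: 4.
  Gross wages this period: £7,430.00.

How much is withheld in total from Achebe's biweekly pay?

Provincial Income Tax: taxable = £7,430.00 − 4×£440.00 = £5,670.00
  £458.88 + 19.56% × (£5,670.00 − £4,800.00) = £458.88 + 19.56% × £870.00 = £629.05
Pension Levy: 0.7% × £7,430.00 = £52.01
Transit Levy: 5.3% × £7,430.00 = £393.79
Total: £629.05 + £52.01 + £393.79 = £1,074.85

£1,074.85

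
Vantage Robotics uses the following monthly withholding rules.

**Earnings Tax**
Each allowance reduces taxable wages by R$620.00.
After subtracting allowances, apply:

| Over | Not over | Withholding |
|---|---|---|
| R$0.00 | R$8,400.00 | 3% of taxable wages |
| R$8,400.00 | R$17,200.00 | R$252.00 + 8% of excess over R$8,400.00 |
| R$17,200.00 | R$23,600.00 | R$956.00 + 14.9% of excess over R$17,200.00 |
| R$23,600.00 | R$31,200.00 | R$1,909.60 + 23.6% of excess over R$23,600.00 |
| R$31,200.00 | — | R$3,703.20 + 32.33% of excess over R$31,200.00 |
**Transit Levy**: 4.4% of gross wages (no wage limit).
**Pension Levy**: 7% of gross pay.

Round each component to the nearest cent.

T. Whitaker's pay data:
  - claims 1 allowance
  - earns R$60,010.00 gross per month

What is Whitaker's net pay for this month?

Earnings Tax: taxable = R$60,010.00 − 1×R$620.00 = R$59,390.00
  R$3,703.20 + 32.33% × (R$59,390.00 − R$31,200.00) = R$3,703.20 + 32.33% × R$28,190.00 = R$12,817.03
Transit Levy: 4.4% × R$60,010.00 = R$2,640.44
Pension Levy: 7% × R$60,010.00 = R$4,200.70
Total withheld: R$12,817.03 + R$2,640.44 + R$4,200.70 = R$19,658.17
Net pay: R$60,010.00 − R$19,658.17 = R$40,351.83

R$40,351.83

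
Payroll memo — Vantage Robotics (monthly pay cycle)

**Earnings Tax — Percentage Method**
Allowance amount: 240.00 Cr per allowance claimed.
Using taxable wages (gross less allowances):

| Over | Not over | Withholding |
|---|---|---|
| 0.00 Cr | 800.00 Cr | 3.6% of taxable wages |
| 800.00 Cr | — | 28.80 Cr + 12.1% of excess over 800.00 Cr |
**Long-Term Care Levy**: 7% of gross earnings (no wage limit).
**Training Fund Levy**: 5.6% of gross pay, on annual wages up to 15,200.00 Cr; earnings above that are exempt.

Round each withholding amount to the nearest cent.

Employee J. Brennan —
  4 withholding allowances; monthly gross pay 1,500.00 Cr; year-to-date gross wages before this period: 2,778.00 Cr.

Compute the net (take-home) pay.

1,291.56 Cr

Earnings Tax: taxable = 1,500.00 Cr − 4×240.00 Cr = 540.00 Cr
  3.6% × 540.00 Cr = 19.44 Cr
Long-Term Care Levy: 7% × 1,500.00 Cr = 105.00 Cr
Training Fund Levy: 5.6% × 1,500.00 Cr = 84.00 Cr
Total withheld: 19.44 Cr + 105.00 Cr + 84.00 Cr = 208.44 Cr
Net pay: 1,500.00 Cr − 208.44 Cr = 1,291.56 Cr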